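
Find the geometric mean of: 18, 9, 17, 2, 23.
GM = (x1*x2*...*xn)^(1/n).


Product = 18 × 9 × 17 × 2 × 23 = 126684
GM = 126684^(1/5) = 10.4844

GM = 10.4844


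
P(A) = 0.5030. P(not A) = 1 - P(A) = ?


P(not A) = 1 - 0.5030 = 0.4970

P(not A) = 0.4970


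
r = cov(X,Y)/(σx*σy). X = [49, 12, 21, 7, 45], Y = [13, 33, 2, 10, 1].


Mean X = 26.8000, Mean Y = 11.8000
SD X = 17.139428, SD Y = 11.548160
Cov = -78.240000
r = -78.240000/(17.139428*11.548160) = -0.3953

r = -0.3953


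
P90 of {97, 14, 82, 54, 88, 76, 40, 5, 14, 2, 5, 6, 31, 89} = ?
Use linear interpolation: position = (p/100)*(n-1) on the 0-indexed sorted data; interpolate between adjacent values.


Sorted: 2, 5, 5, 6, 14, 14, 31, 40, 54, 76, 82, 88, 89, 97
n = 14
Index = 90/100 * 13 = 11.7000
Lower = data[11] = 88, Upper = data[12] = 89
P90 = 88 + 0.7000*(1) = 88.7000

P90 = 88.7000


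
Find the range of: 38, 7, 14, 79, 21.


Max = 79, Min = 7
Range = 79 - 7 = 72

Range = 72


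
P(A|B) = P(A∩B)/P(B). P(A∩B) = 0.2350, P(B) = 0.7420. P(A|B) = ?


P(A|B) = 0.2350/0.7420 = 0.3167

P(A|B) = 0.3167


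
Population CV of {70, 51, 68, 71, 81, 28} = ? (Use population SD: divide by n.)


Mean = 61.5000
SD = 17.4045
CV = (17.4045/61.5000)*100 = 28.3000%

CV = 28.3000%


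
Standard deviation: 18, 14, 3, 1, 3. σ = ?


Mean = 7.8000
Variance = 46.9600
SD = sqrt(46.9600) = 6.8527

SD = 6.8527


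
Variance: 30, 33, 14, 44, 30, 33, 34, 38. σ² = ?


Mean = 32.0000
Squared deviations: 4.0000, 1.0000, 324.0000, 144.0000, 4.0000, 1.0000, 4.0000, 36.0000
Sum = 518.0000
Variance = 518.0000/8 = 64.7500

Variance = 64.7500


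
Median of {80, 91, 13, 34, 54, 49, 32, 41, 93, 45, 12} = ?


Sorted: 12, 13, 32, 34, 41, 45, 49, 54, 80, 91, 93
n = 11 (odd)
Middle value = 45

Median = 45


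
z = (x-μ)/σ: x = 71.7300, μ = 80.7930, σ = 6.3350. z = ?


z = (71.7300 - 80.7930)/6.3350
= -9.0630/6.3350
= -1.4306

z = -1.4306


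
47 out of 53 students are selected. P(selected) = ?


P = 47/53 = 0.8868

P = 0.8868


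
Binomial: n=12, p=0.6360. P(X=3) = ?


C(12,3) = 220
p^3 = 0.257259
(1-p)^9 = 0.000112
P = 220 * 0.257259 * 0.000112 = 0.0063

P(X=3) = 0.0063


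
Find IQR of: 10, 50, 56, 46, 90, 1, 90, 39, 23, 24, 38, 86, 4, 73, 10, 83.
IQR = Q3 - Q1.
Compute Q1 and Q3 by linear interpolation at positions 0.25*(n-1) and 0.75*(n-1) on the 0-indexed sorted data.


Sorted: 1, 4, 10, 10, 23, 24, 38, 39, 46, 50, 56, 73, 83, 86, 90, 90
Q1 (25th %ile) = 19.7500
Q3 (75th %ile) = 75.5000
IQR = 75.5000 - 19.7500 = 55.7500

IQR = 55.7500


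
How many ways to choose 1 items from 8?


C(8,1) = 8!/(1! × 7!)
= 40320/(1 × 5040)
= 8

C(8,1) = 8


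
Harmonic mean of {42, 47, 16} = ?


Sum of reciprocals = 1/42 + 1/47 + 1/16 = 0.107586
HM = 3/0.107586 = 27.8846

HM = 27.8846


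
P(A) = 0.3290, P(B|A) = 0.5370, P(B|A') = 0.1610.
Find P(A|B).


P(B) = P(B|A)*P(A) + P(B|A')*P(A')
= 0.5370*0.3290 + 0.1610*0.6710
= 0.176673 + 0.108031 = 0.284704
P(A|B) = 0.176673/0.284704 = 0.6205

P(A|B) = 0.6205


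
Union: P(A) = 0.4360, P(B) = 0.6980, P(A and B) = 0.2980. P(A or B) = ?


P(A∪B) = 0.4360 + 0.6980 - 0.2980
= 1.1340 - 0.2980
= 0.8360

P(A∪B) = 0.8360


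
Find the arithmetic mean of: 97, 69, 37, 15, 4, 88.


Sum = 97 + 69 + 37 + 15 + 4 + 88 = 310
n = 6
Mean = 310/6 = 51.6667

Mean = 51.6667


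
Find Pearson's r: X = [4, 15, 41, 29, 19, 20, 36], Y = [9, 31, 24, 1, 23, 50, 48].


Mean X = 23.4286, Mean Y = 26.5714
SD X = 11.818353, SD Y = 16.944086
Cov = 45.897959
r = 45.897959/(11.818353*16.944086) = 0.2292

r = 0.2292


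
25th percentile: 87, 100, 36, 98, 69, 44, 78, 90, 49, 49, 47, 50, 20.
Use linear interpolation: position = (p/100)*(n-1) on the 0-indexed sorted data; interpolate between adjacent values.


Sorted: 20, 36, 44, 47, 49, 49, 50, 69, 78, 87, 90, 98, 100
n = 13
Index = 25/100 * 12 = 3.0000
Lower = data[3] = 47, Upper = data[4] = 49
P25 = 47 + 0*(2) = 47.0000

P25 = 47.0000


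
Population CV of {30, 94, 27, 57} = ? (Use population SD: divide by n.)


Mean = 52.0000
SD = 26.9165
CV = (26.9165/52.0000)*100 = 51.7626%

CV = 51.7626%


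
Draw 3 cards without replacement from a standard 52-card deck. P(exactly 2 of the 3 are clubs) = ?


Hypergeometric: P(X=2) = C(13,2)·C(39,1) / C(52,3)
= 78 × 39 / 22100
= 3042/22100 = 0.1376

P = 0.1376


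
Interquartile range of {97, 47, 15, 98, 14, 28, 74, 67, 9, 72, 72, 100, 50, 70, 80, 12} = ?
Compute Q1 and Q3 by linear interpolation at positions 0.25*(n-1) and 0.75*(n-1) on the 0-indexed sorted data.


Sorted: 9, 12, 14, 15, 28, 47, 50, 67, 70, 72, 72, 74, 80, 97, 98, 100
Q1 (25th %ile) = 24.7500
Q3 (75th %ile) = 75.5000
IQR = 75.5000 - 24.7500 = 50.7500

IQR = 50.7500


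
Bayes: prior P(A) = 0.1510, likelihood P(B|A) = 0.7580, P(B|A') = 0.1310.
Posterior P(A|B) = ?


P(B) = P(B|A)*P(A) + P(B|A')*P(A')
= 0.7580*0.1510 + 0.1310*0.8490
= 0.114458 + 0.111219 = 0.225677
P(A|B) = 0.114458/0.225677 = 0.5072

P(A|B) = 0.5072


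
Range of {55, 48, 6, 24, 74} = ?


Max = 74, Min = 6
Range = 74 - 6 = 68

Range = 68


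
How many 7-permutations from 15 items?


P(15,7) = 15!/8!
= 1307674368000/40320
= 32432400

P(15,7) = 32432400


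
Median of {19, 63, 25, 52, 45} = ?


Sorted: 19, 25, 45, 52, 63
n = 5 (odd)
Middle value = 45

Median = 45


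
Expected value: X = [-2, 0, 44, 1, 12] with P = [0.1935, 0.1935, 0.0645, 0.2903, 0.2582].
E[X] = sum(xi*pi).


E[X] = -2*0.1935 + 0*0.1935 + 44*0.0645 + 1*0.2903 + 12*0.2582
= -0.3870 + 0 + 2.8380 + 0.2903 + 3.0984
= 5.8397

E[X] = 5.8397


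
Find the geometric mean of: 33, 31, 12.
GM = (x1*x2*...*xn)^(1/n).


Product = 33 × 31 × 12 = 12276
GM = 12276^(1/3) = 23.0685

GM = 23.0685


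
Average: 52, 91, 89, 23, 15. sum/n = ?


Sum = 52 + 91 + 89 + 23 + 15 = 270
n = 5
Mean = 270/5 = 54.0000

Mean = 54.0000


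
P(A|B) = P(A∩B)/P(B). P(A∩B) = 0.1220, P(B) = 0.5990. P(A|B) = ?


P(A|B) = 0.1220/0.5990 = 0.2037

P(A|B) = 0.2037


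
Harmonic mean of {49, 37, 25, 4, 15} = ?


Sum of reciprocals = 1/49 + 1/37 + 1/25 + 1/4 + 1/15 = 0.404102
HM = 5/0.404102 = 12.3731

HM = 12.3731


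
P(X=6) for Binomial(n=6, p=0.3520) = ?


C(6,6) = 1
p^6 = 0.001902
(1-p)^0 = 1.000000
P = 1 * 0.001902 * 1.000000 = 0.0019

P(X=6) = 0.0019


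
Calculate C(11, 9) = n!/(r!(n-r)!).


C(11,9) = 11!/(9! × 2!)
= 39916800/(362880 × 2)
= 55

C(11,9) = 55


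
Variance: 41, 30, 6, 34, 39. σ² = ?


Mean = 30.0000
Squared deviations: 121.0000, 0, 576.0000, 16.0000, 81.0000
Sum = 794.0000
Variance = 794.0000/5 = 158.8000

Variance = 158.8000


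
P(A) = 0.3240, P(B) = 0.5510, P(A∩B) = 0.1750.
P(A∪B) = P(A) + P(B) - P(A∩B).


P(A∪B) = 0.3240 + 0.5510 - 0.1750
= 0.8750 - 0.1750
= 0.7000

P(A∪B) = 0.7000


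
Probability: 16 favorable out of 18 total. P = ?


P = 16/18 = 0.8889

P = 0.8889


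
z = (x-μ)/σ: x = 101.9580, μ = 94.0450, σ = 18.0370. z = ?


z = (101.9580 - 94.0450)/18.0370
= 7.9130/18.0370
= 0.4387

z = 0.4387


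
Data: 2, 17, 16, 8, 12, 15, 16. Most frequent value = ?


Frequencies: 2:1, 8:1, 12:1, 15:1, 16:2, 17:1
Max frequency = 2
Mode = 16

Mode = 16


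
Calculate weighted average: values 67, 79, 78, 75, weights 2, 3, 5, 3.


Numerator = 67*2 + 79*3 + 78*5 + 75*3 = 986
Denominator = 2 + 3 + 5 + 3 = 13
WM = 986/13 = 75.8462

WM = 75.8462


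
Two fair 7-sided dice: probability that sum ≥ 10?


Total outcomes = 7×7 = 49
Favorable (sum ≥ 10): 15
P = 15/49 = 0.3061

P = 0.3061


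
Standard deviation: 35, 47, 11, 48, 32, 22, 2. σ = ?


Mean = 28.1429
Variance = 260.9796
SD = sqrt(260.9796) = 16.1549

SD = 16.1549


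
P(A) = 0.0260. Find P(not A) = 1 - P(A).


P(not A) = 1 - 0.0260 = 0.9740

P(not A) = 0.9740


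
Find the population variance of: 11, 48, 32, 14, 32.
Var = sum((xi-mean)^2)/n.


Mean = 27.4000
Squared deviations: 268.9600, 424.3600, 21.1600, 179.5600, 21.1600
Sum = 915.2000
Variance = 915.2000/5 = 183.0400

Variance = 183.0400


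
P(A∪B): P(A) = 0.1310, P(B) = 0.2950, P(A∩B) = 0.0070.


P(A∪B) = 0.1310 + 0.2950 - 0.0070
= 0.4260 - 0.0070
= 0.4190

P(A∪B) = 0.4190


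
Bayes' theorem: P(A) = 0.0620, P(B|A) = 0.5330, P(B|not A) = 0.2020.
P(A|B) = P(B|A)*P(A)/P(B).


P(B) = P(B|A)*P(A) + P(B|A')*P(A')
= 0.5330*0.0620 + 0.2020*0.9380
= 0.033046 + 0.189476 = 0.222522
P(A|B) = 0.033046/0.222522 = 0.1485

P(A|B) = 0.1485


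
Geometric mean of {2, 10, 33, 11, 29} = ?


Product = 2 × 10 × 33 × 11 × 29 = 210540
GM = 210540^(1/5) = 11.6056

GM = 11.6056


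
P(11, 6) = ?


P(11,6) = 11!/5!
= 39916800/120
= 332640

P(11,6) = 332640


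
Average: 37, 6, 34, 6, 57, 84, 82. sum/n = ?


Sum = 37 + 6 + 34 + 6 + 57 + 84 + 82 = 306
n = 7
Mean = 306/7 = 43.7143

Mean = 43.7143


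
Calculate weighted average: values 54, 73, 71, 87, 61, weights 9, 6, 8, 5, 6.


Numerator = 54*9 + 73*6 + 71*8 + 87*5 + 61*6 = 2293
Denominator = 9 + 6 + 8 + 5 + 6 = 34
WM = 2293/34 = 67.4412

WM = 67.4412


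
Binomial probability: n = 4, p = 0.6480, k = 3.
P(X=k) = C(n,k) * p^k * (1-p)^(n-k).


C(4,3) = 4
p^3 = 0.272098
(1-p)^1 = 0.352000
P = 4 * 0.272098 * 0.352000 = 0.3831

P(X=3) = 0.3831


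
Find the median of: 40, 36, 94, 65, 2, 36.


Sorted: 2, 36, 36, 40, 65, 94
n = 6 (even)
Middle values: 36 and 40
Median = (36+40)/2 = 38.0000

Median = 38.0000


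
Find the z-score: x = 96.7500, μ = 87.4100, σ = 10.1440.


z = (96.7500 - 87.4100)/10.1440
= 9.3400/10.1440
= 0.9207

z = 0.9207


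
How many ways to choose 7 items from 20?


C(20,7) = 20!/(7! × 13!)
= 2432902008176640000/(5040 × 6227020800)
= 77520

C(20,7) = 77520


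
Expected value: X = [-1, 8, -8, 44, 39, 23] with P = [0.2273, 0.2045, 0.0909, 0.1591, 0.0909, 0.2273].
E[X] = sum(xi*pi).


E[X] = -1*0.2273 + 8*0.2045 - 8*0.0909 + 44*0.1591 + 39*0.0909 + 23*0.2273
= -0.2273 + 1.6360 - 0.7272 + 7.0004 + 3.5451 + 5.2279
= 16.4549

E[X] = 16.4549


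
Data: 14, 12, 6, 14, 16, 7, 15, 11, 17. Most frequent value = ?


Frequencies: 6:1, 7:1, 11:1, 12:1, 14:2, 15:1, 16:1, 17:1
Max frequency = 2
Mode = 14

Mode = 14


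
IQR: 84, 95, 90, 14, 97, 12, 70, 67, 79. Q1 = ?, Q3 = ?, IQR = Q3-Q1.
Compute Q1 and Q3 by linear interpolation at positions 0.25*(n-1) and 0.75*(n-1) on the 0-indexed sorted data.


Sorted: 12, 14, 67, 70, 79, 84, 90, 95, 97
Q1 (25th %ile) = 67.0000
Q3 (75th %ile) = 90.0000
IQR = 90.0000 - 67.0000 = 23.0000

IQR = 23.0000


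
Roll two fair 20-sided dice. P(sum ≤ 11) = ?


Total outcomes = 20×20 = 400
Favorable (sum ≤ 11): 55
P = 55/400 = 0.1375

P = 0.1375


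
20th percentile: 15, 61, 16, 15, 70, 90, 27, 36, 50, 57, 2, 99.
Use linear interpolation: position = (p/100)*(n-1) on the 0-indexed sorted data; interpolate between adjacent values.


Sorted: 2, 15, 15, 16, 27, 36, 50, 57, 61, 70, 90, 99
n = 12
Index = 20/100 * 11 = 2.2000
Lower = data[2] = 15, Upper = data[3] = 16
P20 = 15 + 0.2000*(1) = 15.2000

P20 = 15.2000


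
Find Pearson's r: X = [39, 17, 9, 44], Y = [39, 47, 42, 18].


Mean X = 27.2500, Mean Y = 36.5000
SD X = 14.635146, SD Y = 11.056672
Cov = -122.125000
r = -122.125000/(14.635146*11.056672) = -0.7547

r = -0.7547


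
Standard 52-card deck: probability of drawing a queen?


4 queens in 52 cards
P = 4/52 = 0.0769

P = 0.0769


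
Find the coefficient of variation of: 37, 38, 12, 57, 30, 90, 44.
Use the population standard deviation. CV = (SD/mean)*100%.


Mean = 44.0000
SD = 22.6463
CV = (22.6463/44.0000)*100 = 51.4690%

CV = 51.4690%


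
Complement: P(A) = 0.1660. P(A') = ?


P(not A) = 1 - 0.1660 = 0.8340

P(not A) = 0.8340


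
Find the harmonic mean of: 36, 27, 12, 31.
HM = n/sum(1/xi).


Sum of reciprocals = 1/36 + 1/27 + 1/12 + 1/31 = 0.180406
HM = 4/0.180406 = 22.1722

HM = 22.1722


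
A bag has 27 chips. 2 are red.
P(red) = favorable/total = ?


P = 2/27 = 0.0741

P = 0.0741


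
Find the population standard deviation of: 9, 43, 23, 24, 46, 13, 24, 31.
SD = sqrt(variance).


Mean = 26.6250
Variance = 148.2344
SD = sqrt(148.2344) = 12.1752

SD = 12.1752


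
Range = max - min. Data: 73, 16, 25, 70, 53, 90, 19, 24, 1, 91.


Max = 91, Min = 1
Range = 91 - 1 = 90

Range = 90


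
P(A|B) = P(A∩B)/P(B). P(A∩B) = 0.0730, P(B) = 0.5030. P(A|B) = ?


P(A|B) = 0.0730/0.5030 = 0.1451

P(A|B) = 0.1451


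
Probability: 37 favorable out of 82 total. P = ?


P = 37/82 = 0.4512

P = 0.4512


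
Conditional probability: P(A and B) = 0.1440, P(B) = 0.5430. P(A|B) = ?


P(A|B) = 0.1440/0.5430 = 0.2652

P(A|B) = 0.2652


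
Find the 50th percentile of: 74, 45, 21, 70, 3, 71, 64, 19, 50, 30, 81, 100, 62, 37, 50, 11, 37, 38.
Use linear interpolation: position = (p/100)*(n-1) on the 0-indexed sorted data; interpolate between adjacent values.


Sorted: 3, 11, 19, 21, 30, 37, 37, 38, 45, 50, 50, 62, 64, 70, 71, 74, 81, 100
n = 18
Index = 50/100 * 17 = 8.5000
Lower = data[8] = 45, Upper = data[9] = 50
P50 = 45 + 0.5000*(5) = 47.5000

P50 = 47.5000


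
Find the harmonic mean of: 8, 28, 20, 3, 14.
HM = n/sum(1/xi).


Sum of reciprocals = 1/8 + 1/28 + 1/20 + 1/3 + 1/14 = 0.615476
HM = 5/0.615476 = 8.1238

HM = 8.1238


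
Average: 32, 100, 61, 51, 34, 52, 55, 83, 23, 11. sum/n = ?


Sum = 32 + 100 + 61 + 51 + 34 + 52 + 55 + 83 + 23 + 11 = 502
n = 10
Mean = 502/10 = 50.2000

Mean = 50.2000


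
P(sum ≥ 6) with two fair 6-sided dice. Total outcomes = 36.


Total outcomes = 6×6 = 36
Favorable (sum ≥ 6): 26
P = 26/36 = 0.7222

P = 0.7222


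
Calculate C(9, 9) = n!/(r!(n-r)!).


C(9,9) = 9!/(9! × 0!)
= 362880/(362880 × 1)
= 1

C(9,9) = 1


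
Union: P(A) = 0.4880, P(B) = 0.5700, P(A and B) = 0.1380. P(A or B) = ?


P(A∪B) = 0.4880 + 0.5700 - 0.1380
= 1.0580 - 0.1380
= 0.9200

P(A∪B) = 0.9200


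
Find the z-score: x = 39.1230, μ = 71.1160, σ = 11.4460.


z = (39.1230 - 71.1160)/11.4460
= -31.9930/11.4460
= -2.7951

z = -2.7951


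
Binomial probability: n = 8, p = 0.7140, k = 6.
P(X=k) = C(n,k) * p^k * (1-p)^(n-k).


C(8,6) = 28
p^6 = 0.132492
(1-p)^2 = 0.081796
P = 28 * 0.132492 * 0.081796 = 0.3034

P(X=6) = 0.3034


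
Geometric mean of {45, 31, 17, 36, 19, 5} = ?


Product = 45 × 31 × 17 × 36 × 19 × 5 = 81105300
GM = 81105300^(1/6) = 20.8053

GM = 20.8053


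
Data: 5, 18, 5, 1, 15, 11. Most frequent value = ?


Frequencies: 1:1, 5:2, 11:1, 15:1, 18:1
Max frequency = 2
Mode = 5

Mode = 5


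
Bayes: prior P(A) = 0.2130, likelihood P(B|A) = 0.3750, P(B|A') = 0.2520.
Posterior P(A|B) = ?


P(B) = P(B|A)*P(A) + P(B|A')*P(A')
= 0.3750*0.2130 + 0.2520*0.7870
= 0.079875 + 0.198324 = 0.278199
P(A|B) = 0.079875/0.278199 = 0.2871

P(A|B) = 0.2871


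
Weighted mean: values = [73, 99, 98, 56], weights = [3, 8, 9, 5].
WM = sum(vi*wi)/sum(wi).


Numerator = 73*3 + 99*8 + 98*9 + 56*5 = 2173
Denominator = 3 + 8 + 9 + 5 = 25
WM = 2173/25 = 86.9200

WM = 86.9200


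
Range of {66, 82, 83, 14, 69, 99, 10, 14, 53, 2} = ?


Max = 99, Min = 2
Range = 99 - 2 = 97

Range = 97


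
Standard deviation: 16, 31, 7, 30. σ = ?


Mean = 21.0000
Variance = 100.5000
SD = sqrt(100.5000) = 10.0250

SD = 10.0250


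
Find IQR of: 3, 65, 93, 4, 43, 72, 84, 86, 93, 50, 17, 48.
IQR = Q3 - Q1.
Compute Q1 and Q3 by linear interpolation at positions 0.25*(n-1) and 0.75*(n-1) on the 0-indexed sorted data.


Sorted: 3, 4, 17, 43, 48, 50, 65, 72, 84, 86, 93, 93
Q1 (25th %ile) = 36.5000
Q3 (75th %ile) = 84.5000
IQR = 84.5000 - 36.5000 = 48.0000

IQR = 48.0000


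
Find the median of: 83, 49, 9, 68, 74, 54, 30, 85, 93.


Sorted: 9, 30, 49, 54, 68, 74, 83, 85, 93
n = 9 (odd)
Middle value = 68

Median = 68


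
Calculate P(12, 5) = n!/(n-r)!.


P(12,5) = 12!/7!
= 479001600/5040
= 95040

P(12,5) = 95040


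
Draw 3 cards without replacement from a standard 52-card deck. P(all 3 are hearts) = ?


P(all hearts) = (13/52) × (12/51) × (11/50)
= 0.0129

P = 0.0129


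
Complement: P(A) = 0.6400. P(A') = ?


P(not A) = 1 - 0.6400 = 0.3600

P(not A) = 0.3600


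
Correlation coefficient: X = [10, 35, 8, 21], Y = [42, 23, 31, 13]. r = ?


Mean X = 18.5000, Mean Y = 27.2500
SD X = 10.735455, SD Y = 10.638961
Cov = -67.625000
r = -67.625000/(10.735455*10.638961) = -0.5921

r = -0.5921


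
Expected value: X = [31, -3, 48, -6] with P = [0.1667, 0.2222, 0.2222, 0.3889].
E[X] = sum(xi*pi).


E[X] = 31*0.1667 - 3*0.2222 + 48*0.2222 - 6*0.3889
= 5.1677 - 0.6666 + 10.6656 - 2.3334
= 12.8333

E[X] = 12.8333


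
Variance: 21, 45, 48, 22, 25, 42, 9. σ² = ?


Mean = 30.2857
Squared deviations: 86.2245, 216.5102, 313.7959, 68.6531, 27.9388, 137.2245, 453.0816
Sum = 1303.4286
Variance = 1303.4286/7 = 186.2041

Variance = 186.2041


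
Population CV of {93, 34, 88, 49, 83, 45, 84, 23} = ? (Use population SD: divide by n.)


Mean = 62.3750
SD = 25.7970
CV = (25.7970/62.3750)*100 = 41.3579%

CV = 41.3579%


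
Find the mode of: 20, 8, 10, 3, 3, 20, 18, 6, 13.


Frequencies: 3:2, 6:1, 8:1, 10:1, 13:1, 18:1, 20:2
Max frequency = 2
Mode = 3, 20

Mode = 3, 20


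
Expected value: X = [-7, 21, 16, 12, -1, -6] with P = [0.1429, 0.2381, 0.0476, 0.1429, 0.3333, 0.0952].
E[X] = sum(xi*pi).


E[X] = -7*0.1429 + 21*0.2381 + 16*0.0476 + 12*0.1429 - 1*0.3333 - 6*0.0952
= -1.0003 + 5.0001 + 0.7616 + 1.7148 - 0.3333 - 0.5712
= 5.5717

E[X] = 5.5717


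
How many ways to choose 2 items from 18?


C(18,2) = 18!/(2! × 16!)
= 6402373705728000/(2 × 20922789888000)
= 153

C(18,2) = 153


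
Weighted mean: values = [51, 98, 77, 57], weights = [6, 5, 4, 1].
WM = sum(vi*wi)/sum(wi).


Numerator = 51*6 + 98*5 + 77*4 + 57*1 = 1161
Denominator = 6 + 5 + 4 + 1 = 16
WM = 1161/16 = 72.5625

WM = 72.5625


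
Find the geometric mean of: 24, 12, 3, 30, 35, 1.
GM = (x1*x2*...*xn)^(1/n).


Product = 24 × 12 × 3 × 30 × 35 × 1 = 907200
GM = 907200^(1/6) = 9.8390

GM = 9.8390


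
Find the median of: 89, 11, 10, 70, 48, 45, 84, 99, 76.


Sorted: 10, 11, 45, 48, 70, 76, 84, 89, 99
n = 9 (odd)
Middle value = 70

Median = 70


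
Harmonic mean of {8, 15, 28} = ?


Sum of reciprocals = 1/8 + 1/15 + 1/28 = 0.227381
HM = 3/0.227381 = 13.1937

HM = 13.1937


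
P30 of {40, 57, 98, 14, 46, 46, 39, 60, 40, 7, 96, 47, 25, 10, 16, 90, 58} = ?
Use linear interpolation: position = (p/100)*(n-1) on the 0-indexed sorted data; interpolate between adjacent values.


Sorted: 7, 10, 14, 16, 25, 39, 40, 40, 46, 46, 47, 57, 58, 60, 90, 96, 98
n = 17
Index = 30/100 * 16 = 4.8000
Lower = data[4] = 25, Upper = data[5] = 39
P30 = 25 + 0.8000*(14) = 36.2000

P30 = 36.2000


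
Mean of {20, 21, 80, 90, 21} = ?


Sum = 20 + 21 + 80 + 90 + 21 = 232
n = 5
Mean = 232/5 = 46.4000

Mean = 46.4000


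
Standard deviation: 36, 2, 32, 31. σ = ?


Mean = 25.2500
Variance = 183.6875
SD = sqrt(183.6875) = 13.5531

SD = 13.5531


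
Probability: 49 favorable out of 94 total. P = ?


P = 49/94 = 0.5213

P = 0.5213


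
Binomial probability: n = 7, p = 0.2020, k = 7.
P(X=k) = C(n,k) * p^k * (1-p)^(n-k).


C(7,7) = 1
p^7 = 1.372333e-05
(1-p)^0 = 1.000000
P = 1 * 1.372333e-05 * 1.000000 = 1.3723e-05

P(X=7) = 1.3723e-05


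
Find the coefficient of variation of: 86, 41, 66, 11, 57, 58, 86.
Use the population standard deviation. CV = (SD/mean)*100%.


Mean = 57.8571
SD = 24.2924
CV = (24.2924/57.8571)*100 = 41.9869%

CV = 41.9869%


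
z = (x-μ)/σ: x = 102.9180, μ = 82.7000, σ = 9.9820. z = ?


z = (102.9180 - 82.7000)/9.9820
= 20.2180/9.9820
= 2.0254

z = 2.0254


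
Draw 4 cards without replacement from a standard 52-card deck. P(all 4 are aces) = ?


P(all aces) = (4/52) × (3/51) × (2/50) × (1/49)
= 3.6938e-06

P = 3.6938e-06


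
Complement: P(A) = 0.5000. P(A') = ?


P(not A) = 1 - 0.5000 = 0.5000

P(not A) = 0.5000


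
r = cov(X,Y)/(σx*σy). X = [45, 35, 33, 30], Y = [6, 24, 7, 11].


Mean X = 35.7500, Mean Y = 12.0000
SD X = 5.629165, SD Y = 7.176350
Cov = -11.250000
r = -11.250000/(5.629165*7.176350) = -0.2785

r = -0.2785


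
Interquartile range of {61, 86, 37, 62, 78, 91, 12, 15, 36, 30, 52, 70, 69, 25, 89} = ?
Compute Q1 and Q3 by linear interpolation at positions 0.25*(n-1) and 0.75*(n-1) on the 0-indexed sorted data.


Sorted: 12, 15, 25, 30, 36, 37, 52, 61, 62, 69, 70, 78, 86, 89, 91
Q1 (25th %ile) = 33.0000
Q3 (75th %ile) = 74.0000
IQR = 74.0000 - 33.0000 = 41.0000

IQR = 41.0000


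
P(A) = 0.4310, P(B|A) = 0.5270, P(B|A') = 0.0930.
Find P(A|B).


P(B) = P(B|A)*P(A) + P(B|A')*P(A')
= 0.5270*0.4310 + 0.0930*0.5690
= 0.227137 + 0.052917 = 0.280054
P(A|B) = 0.227137/0.280054 = 0.8110

P(A|B) = 0.8110


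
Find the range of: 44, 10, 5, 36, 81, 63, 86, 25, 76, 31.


Max = 86, Min = 5
Range = 86 - 5 = 81

Range = 81


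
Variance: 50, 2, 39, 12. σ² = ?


Mean = 25.7500
Squared deviations: 588.0625, 564.0625, 175.5625, 189.0625
Sum = 1516.7500
Variance = 1516.7500/4 = 379.1875

Variance = 379.1875


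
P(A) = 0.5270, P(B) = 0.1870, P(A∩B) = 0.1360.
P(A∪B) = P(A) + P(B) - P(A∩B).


P(A∪B) = 0.5270 + 0.1870 - 0.1360
= 0.7140 - 0.1360
= 0.5780

P(A∪B) = 0.5780


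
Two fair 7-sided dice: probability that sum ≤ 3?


Total outcomes = 7×7 = 49
Favorable (sum ≤ 3): 3
P = 3/49 = 0.0612

P = 0.0612


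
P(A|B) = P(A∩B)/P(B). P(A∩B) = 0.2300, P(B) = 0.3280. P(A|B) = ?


P(A|B) = 0.2300/0.3280 = 0.7012

P(A|B) = 0.7012


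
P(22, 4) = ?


P(22,4) = 22!/18!
= 1124000727777607680000/6402373705728000
= 175560

P(22,4) = 175560


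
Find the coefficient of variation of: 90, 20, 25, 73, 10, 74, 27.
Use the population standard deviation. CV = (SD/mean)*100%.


Mean = 45.5714
SD = 29.8130
CV = (29.8130/45.5714)*100 = 65.4204%

CV = 65.4204%


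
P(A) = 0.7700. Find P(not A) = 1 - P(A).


P(not A) = 1 - 0.7700 = 0.2300

P(not A) = 0.2300


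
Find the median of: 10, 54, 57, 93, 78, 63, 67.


Sorted: 10, 54, 57, 63, 67, 78, 93
n = 7 (odd)
Middle value = 63

Median = 63


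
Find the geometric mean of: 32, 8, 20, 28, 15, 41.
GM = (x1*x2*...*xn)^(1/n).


Product = 32 × 8 × 20 × 28 × 15 × 41 = 88166400
GM = 88166400^(1/6) = 21.0968

GM = 21.0968


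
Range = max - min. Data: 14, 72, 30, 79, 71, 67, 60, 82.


Max = 82, Min = 14
Range = 82 - 14 = 68

Range = 68


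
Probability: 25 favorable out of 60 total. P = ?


P = 25/60 = 0.4167

P = 0.4167


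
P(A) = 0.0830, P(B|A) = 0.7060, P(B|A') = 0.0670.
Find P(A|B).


P(B) = P(B|A)*P(A) + P(B|A')*P(A')
= 0.7060*0.0830 + 0.0670*0.9170
= 0.058598 + 0.061439 = 0.120037
P(A|B) = 0.058598/0.120037 = 0.4882

P(A|B) = 0.4882


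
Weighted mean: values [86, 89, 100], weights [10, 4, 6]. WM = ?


Numerator = 86*10 + 89*4 + 100*6 = 1816
Denominator = 10 + 4 + 6 = 20
WM = 1816/20 = 90.8000

WM = 90.8000


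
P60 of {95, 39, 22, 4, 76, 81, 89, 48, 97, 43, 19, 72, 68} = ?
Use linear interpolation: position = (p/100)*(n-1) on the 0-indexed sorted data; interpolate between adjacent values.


Sorted: 4, 19, 22, 39, 43, 48, 68, 72, 76, 81, 89, 95, 97
n = 13
Index = 60/100 * 12 = 7.2000
Lower = data[7] = 72, Upper = data[8] = 76
P60 = 72 + 0.2000*(4) = 72.8000

P60 = 72.8000


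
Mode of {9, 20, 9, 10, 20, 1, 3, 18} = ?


Frequencies: 1:1, 3:1, 9:2, 10:1, 18:1, 20:2
Max frequency = 2
Mode = 9, 20

Mode = 9, 20


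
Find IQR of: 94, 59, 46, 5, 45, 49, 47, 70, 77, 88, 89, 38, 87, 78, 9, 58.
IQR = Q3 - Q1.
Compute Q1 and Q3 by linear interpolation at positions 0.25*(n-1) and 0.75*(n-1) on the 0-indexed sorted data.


Sorted: 5, 9, 38, 45, 46, 47, 49, 58, 59, 70, 77, 78, 87, 88, 89, 94
Q1 (25th %ile) = 45.7500
Q3 (75th %ile) = 80.2500
IQR = 80.2500 - 45.7500 = 34.5000

IQR = 34.5000


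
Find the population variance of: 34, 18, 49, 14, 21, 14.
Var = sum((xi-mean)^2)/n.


Mean = 25.0000
Squared deviations: 81.0000, 49.0000, 576.0000, 121.0000, 16.0000, 121.0000
Sum = 964.0000
Variance = 964.0000/6 = 160.6667

Variance = 160.6667


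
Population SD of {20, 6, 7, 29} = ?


Mean = 15.5000
Variance = 91.2500
SD = sqrt(91.2500) = 9.5525

SD = 9.5525


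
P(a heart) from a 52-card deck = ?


13 hearts in 52 cards
P = 13/52 = 0.2500

P = 0.2500


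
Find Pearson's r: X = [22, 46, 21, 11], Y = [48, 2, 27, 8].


Mean X = 25.0000, Mean Y = 21.2500
SD X = 12.864680, SD Y = 17.991317
Cov = -80.500000
r = -80.500000/(12.864680*17.991317) = -0.3478

r = -0.3478


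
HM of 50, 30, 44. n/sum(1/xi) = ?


Sum of reciprocals = 1/50 + 1/30 + 1/44 = 0.076061
HM = 3/0.076061 = 39.4422

HM = 39.4422


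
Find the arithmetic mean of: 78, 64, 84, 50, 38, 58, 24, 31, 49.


Sum = 78 + 64 + 84 + 50 + 38 + 58 + 24 + 31 + 49 = 476
n = 9
Mean = 476/9 = 52.8889

Mean = 52.8889


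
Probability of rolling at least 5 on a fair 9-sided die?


Favorable outcomes (roll ≥ 5): 5
Total outcomes = 9
P = 5/9 = 0.5556

P = 0.5556


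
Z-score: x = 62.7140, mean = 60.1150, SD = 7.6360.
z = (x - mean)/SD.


z = (62.7140 - 60.1150)/7.6360
= 2.5990/7.6360
= 0.3404

z = 0.3404


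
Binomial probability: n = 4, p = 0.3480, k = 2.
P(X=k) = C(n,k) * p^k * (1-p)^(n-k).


C(4,2) = 6
p^2 = 0.121104
(1-p)^2 = 0.425104
P = 6 * 0.121104 * 0.425104 = 0.3089

P(X=2) = 0.3089


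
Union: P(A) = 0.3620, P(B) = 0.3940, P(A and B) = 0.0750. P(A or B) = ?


P(A∪B) = 0.3620 + 0.3940 - 0.0750
= 0.7560 - 0.0750
= 0.6810

P(A∪B) = 0.6810


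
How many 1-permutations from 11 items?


P(11,1) = 11!/10!
= 39916800/3628800
= 11

P(11,1) = 11


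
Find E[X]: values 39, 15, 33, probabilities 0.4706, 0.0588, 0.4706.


E[X] = 39*0.4706 + 15*0.0588 + 33*0.4706
= 18.3534 + 0.8820 + 15.5298
= 34.7652

E[X] = 34.7652


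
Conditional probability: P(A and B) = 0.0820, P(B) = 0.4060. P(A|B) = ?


P(A|B) = 0.0820/0.4060 = 0.2020

P(A|B) = 0.2020


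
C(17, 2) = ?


C(17,2) = 17!/(2! × 15!)
= 355687428096000/(2 × 1307674368000)
= 136

C(17,2) = 136


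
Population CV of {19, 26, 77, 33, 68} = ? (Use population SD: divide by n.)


Mean = 44.6000
SD = 23.3803
CV = (23.3803/44.6000)*100 = 52.4223%

CV = 52.4223%


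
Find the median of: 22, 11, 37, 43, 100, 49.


Sorted: 11, 22, 37, 43, 49, 100
n = 6 (even)
Middle values: 37 and 43
Median = (37+43)/2 = 40.0000

Median = 40.0000


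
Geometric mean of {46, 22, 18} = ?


Product = 46 × 22 × 18 = 18216
GM = 18216^(1/3) = 26.3118

GM = 26.3118


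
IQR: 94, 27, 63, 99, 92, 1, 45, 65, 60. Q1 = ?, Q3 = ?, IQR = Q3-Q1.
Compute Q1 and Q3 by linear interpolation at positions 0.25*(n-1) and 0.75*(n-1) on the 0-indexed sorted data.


Sorted: 1, 27, 45, 60, 63, 65, 92, 94, 99
Q1 (25th %ile) = 45.0000
Q3 (75th %ile) = 92.0000
IQR = 92.0000 - 45.0000 = 47.0000

IQR = 47.0000


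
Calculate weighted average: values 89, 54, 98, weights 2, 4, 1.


Numerator = 89*2 + 54*4 + 98*1 = 492
Denominator = 2 + 4 + 1 = 7
WM = 492/7 = 70.2857

WM = 70.2857


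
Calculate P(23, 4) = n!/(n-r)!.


P(23,4) = 23!/19!
= 25852016738884976640000/121645100408832000
= 212520

P(23,4) = 212520


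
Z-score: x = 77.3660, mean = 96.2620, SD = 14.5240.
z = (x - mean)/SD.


z = (77.3660 - 96.2620)/14.5240
= -18.8960/14.5240
= -1.3010

z = -1.3010


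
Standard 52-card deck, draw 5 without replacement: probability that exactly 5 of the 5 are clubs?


Hypergeometric: P(X=5) = C(13,5)·C(39,0) / C(52,5)
= 1287 × 1 / 2598960
= 1287/2598960 = 0.0005

P = 0.0005


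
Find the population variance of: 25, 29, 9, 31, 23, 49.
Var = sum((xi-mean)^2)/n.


Mean = 27.6667
Squared deviations: 7.1111, 1.7778, 348.4444, 11.1111, 21.7778, 455.1111
Sum = 845.3333
Variance = 845.3333/6 = 140.8889

Variance = 140.8889


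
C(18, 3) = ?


C(18,3) = 18!/(3! × 15!)
= 6402373705728000/(6 × 1307674368000)
= 816

C(18,3) = 816


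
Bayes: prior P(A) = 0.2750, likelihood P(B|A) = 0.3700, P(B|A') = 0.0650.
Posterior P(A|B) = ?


P(B) = P(B|A)*P(A) + P(B|A')*P(A')
= 0.3700*0.2750 + 0.0650*0.7250
= 0.101750 + 0.047125 = 0.148875
P(A|B) = 0.101750/0.148875 = 0.6835

P(A|B) = 0.6835


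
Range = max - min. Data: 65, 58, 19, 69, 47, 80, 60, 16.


Max = 80, Min = 16
Range = 80 - 16 = 64

Range = 64


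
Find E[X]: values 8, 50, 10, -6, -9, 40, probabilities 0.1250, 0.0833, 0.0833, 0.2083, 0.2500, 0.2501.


E[X] = 8*0.1250 + 50*0.0833 + 10*0.0833 - 6*0.2083 - 9*0.2500 + 40*0.2501
= 1.0000 + 4.1650 + 0.8330 - 1.2498 - 2.2500 + 10.0040
= 12.5022

E[X] = 12.5022


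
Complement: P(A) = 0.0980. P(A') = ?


P(not A) = 1 - 0.0980 = 0.9020

P(not A) = 0.9020


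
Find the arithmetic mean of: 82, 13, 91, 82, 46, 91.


Sum = 82 + 13 + 91 + 82 + 46 + 91 = 405
n = 6
Mean = 405/6 = 67.5000

Mean = 67.5000


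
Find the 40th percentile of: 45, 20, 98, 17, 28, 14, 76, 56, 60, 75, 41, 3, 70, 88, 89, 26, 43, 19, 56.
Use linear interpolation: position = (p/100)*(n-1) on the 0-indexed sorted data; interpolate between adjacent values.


Sorted: 3, 14, 17, 19, 20, 26, 28, 41, 43, 45, 56, 56, 60, 70, 75, 76, 88, 89, 98
n = 19
Index = 40/100 * 18 = 7.2000
Lower = data[7] = 41, Upper = data[8] = 43
P40 = 41 + 0.2000*(2) = 41.4000

P40 = 41.4000


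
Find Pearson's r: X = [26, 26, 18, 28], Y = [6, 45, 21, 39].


Mean X = 24.5000, Mean Y = 27.7500
SD X = 3.840573, SD Y = 15.352117
Cov = 19.125000
r = 19.125000/(3.840573*15.352117) = 0.3244

r = 0.3244


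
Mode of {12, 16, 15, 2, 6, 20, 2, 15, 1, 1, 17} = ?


Frequencies: 1:2, 2:2, 6:1, 12:1, 15:2, 16:1, 17:1, 20:1
Max frequency = 2
Mode = 1, 2, 15

Mode = 1, 2, 15


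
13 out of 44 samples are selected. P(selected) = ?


P = 13/44 = 0.2955

P = 0.2955


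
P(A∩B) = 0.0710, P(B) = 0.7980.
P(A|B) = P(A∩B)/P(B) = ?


P(A|B) = 0.0710/0.7980 = 0.0890

P(A|B) = 0.0890


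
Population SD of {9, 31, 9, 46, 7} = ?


Mean = 20.4000
Variance = 241.4400
SD = sqrt(241.4400) = 15.5383

SD = 15.5383


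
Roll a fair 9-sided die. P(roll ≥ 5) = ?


Favorable outcomes (roll ≥ 5): 5
Total outcomes = 9
P = 5/9 = 0.5556

P = 0.5556


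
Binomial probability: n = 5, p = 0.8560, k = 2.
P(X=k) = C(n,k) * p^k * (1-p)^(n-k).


C(5,2) = 10
p^2 = 0.732736
(1-p)^3 = 0.002986
P = 10 * 0.732736 * 0.002986 = 0.0219

P(X=2) = 0.0219


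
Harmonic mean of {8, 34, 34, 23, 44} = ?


Sum of reciprocals = 1/8 + 1/34 + 1/34 + 1/23 + 1/44 = 0.250029
HM = 5/0.250029 = 19.9977

HM = 19.9977


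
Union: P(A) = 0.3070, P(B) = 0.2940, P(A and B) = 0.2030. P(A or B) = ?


P(A∪B) = 0.3070 + 0.2940 - 0.2030
= 0.6010 - 0.2030
= 0.3980

P(A∪B) = 0.3980


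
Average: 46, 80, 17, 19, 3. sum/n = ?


Sum = 46 + 80 + 17 + 19 + 3 = 165
n = 5
Mean = 165/5 = 33.0000

Mean = 33.0000


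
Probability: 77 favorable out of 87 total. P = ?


P = 77/87 = 0.8851

P = 0.8851


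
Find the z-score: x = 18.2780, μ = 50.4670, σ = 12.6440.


z = (18.2780 - 50.4670)/12.6440
= -32.1890/12.6440
= -2.5458

z = -2.5458


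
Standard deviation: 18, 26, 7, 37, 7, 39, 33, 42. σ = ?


Mean = 26.1250
Variance = 172.6094
SD = sqrt(172.6094) = 13.1381

SD = 13.1381


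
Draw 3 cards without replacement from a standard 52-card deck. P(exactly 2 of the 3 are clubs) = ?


Hypergeometric: P(X=2) = C(13,2)·C(39,1) / C(52,3)
= 78 × 39 / 22100
= 3042/22100 = 0.1376

P = 0.1376


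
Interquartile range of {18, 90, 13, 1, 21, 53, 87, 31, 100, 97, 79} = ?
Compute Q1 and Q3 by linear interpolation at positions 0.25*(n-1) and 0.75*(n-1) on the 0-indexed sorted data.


Sorted: 1, 13, 18, 21, 31, 53, 79, 87, 90, 97, 100
Q1 (25th %ile) = 19.5000
Q3 (75th %ile) = 88.5000
IQR = 88.5000 - 19.5000 = 69.0000

IQR = 69.0000


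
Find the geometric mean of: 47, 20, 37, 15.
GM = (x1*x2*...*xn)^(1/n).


Product = 47 × 20 × 37 × 15 = 521700
GM = 521700^(1/4) = 26.8754

GM = 26.8754


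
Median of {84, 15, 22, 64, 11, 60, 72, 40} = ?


Sorted: 11, 15, 22, 40, 60, 64, 72, 84
n = 8 (even)
Middle values: 40 and 60
Median = (40+60)/2 = 50.0000

Median = 50.0000


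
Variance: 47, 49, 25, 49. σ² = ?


Mean = 42.5000
Squared deviations: 20.2500, 42.2500, 306.2500, 42.2500
Sum = 411.0000
Variance = 411.0000/4 = 102.7500

Variance = 102.7500


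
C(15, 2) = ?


C(15,2) = 15!/(2! × 13!)
= 1307674368000/(2 × 6227020800)
= 105

C(15,2) = 105


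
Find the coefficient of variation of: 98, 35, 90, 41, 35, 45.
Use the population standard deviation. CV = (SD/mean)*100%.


Mean = 57.3333
SD = 26.2594
CV = (26.2594/57.3333)*100 = 45.8013%

CV = 45.8013%


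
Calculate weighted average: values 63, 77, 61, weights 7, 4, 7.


Numerator = 63*7 + 77*4 + 61*7 = 1176
Denominator = 7 + 4 + 7 = 18
WM = 1176/18 = 65.3333

WM = 65.3333


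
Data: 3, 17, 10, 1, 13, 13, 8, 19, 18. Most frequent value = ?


Frequencies: 1:1, 3:1, 8:1, 10:1, 13:2, 17:1, 18:1, 19:1
Max frequency = 2
Mode = 13

Mode = 13


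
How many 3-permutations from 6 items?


P(6,3) = 6!/3!
= 720/6
= 120

P(6,3) = 120


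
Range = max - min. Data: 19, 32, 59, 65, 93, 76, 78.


Max = 93, Min = 19
Range = 93 - 19 = 74

Range = 74


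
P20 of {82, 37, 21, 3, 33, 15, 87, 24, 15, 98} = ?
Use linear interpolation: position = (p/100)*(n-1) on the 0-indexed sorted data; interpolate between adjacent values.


Sorted: 3, 15, 15, 21, 24, 33, 37, 82, 87, 98
n = 10
Index = 20/100 * 9 = 1.8000
Lower = data[1] = 15, Upper = data[2] = 15
P20 = 15 + 0.8000*(0) = 15.0000

P20 = 15.0000


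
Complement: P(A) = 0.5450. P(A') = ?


P(not A) = 1 - 0.5450 = 0.4550

P(not A) = 0.4550


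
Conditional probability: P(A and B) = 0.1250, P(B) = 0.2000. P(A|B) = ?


P(A|B) = 0.1250/0.2000 = 0.6250

P(A|B) = 0.6250


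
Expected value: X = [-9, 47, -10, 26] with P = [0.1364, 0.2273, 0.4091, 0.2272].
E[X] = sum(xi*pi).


E[X] = -9*0.1364 + 47*0.2273 - 10*0.4091 + 26*0.2272
= -1.2276 + 10.6831 - 4.0910 + 5.9072
= 11.2717

E[X] = 11.2717


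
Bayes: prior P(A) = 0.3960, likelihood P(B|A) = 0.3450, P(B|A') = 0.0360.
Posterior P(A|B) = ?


P(B) = P(B|A)*P(A) + P(B|A')*P(A')
= 0.3450*0.3960 + 0.0360*0.6040
= 0.136620 + 0.021744 = 0.158364
P(A|B) = 0.136620/0.158364 = 0.8627

P(A|B) = 0.8627


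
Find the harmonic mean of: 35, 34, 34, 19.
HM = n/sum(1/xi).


Sum of reciprocals = 1/35 + 1/34 + 1/34 + 1/19 = 0.140027
HM = 4/0.140027 = 28.5660

HM = 28.5660


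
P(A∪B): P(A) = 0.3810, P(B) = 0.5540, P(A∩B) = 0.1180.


P(A∪B) = 0.3810 + 0.5540 - 0.1180
= 0.9350 - 0.1180
= 0.8170

P(A∪B) = 0.8170


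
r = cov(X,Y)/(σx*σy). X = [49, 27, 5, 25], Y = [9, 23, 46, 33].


Mean X = 26.5000, Mean Y = 27.7500
SD X = 15.580436, SD Y = 13.553136
Cov = -206.125000
r = -206.125000/(15.580436*13.553136) = -0.9761

r = -0.9761


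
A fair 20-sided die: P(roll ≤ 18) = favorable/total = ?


Favorable outcomes (roll ≤ 18): 18
Total outcomes = 20
P = 18/20 = 0.9000

P = 0.9000


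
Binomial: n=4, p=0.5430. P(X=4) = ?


C(4,4) = 1
p^4 = 0.086936
(1-p)^0 = 1.000000
P = 1 * 0.086936 * 1.000000 = 0.0869

P(X=4) = 0.0869


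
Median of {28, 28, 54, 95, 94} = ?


Sorted: 28, 28, 54, 94, 95
n = 5 (odd)
Middle value = 54

Median = 54


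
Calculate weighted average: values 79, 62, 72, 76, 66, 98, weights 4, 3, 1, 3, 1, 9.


Numerator = 79*4 + 62*3 + 72*1 + 76*3 + 66*1 + 98*9 = 1750
Denominator = 4 + 3 + 1 + 3 + 1 + 9 = 21
WM = 1750/21 = 83.3333

WM = 83.3333


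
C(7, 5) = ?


C(7,5) = 7!/(5! × 2!)
= 5040/(120 × 2)
= 21

C(7,5) = 21


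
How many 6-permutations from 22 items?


P(22,6) = 22!/16!
= 1124000727777607680000/20922789888000
= 53721360

P(22,6) = 53721360


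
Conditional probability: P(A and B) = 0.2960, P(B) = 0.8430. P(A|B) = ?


P(A|B) = 0.2960/0.8430 = 0.3511

P(A|B) = 0.3511


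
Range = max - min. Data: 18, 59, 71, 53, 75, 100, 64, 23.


Max = 100, Min = 18
Range = 100 - 18 = 82

Range = 82


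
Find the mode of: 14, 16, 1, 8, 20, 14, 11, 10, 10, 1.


Frequencies: 1:2, 8:1, 10:2, 11:1, 14:2, 16:1, 20:1
Max frequency = 2
Mode = 1, 10, 14

Mode = 1, 10, 14


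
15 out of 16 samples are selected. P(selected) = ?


P = 15/16 = 0.9375

P = 0.9375


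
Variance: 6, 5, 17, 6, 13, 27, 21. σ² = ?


Mean = 13.5714
Squared deviations: 57.3265, 73.4694, 11.7551, 57.3265, 0.3265, 180.3265, 55.1837
Sum = 435.7143
Variance = 435.7143/7 = 62.2449

Variance = 62.2449


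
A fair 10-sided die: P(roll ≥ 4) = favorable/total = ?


Favorable outcomes (roll ≥ 4): 7
Total outcomes = 10
P = 7/10 = 0.7000

P = 0.7000


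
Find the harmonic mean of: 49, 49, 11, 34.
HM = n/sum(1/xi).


Sum of reciprocals = 1/49 + 1/49 + 1/11 + 1/34 = 0.161137
HM = 4/0.161137 = 24.8236

HM = 24.8236


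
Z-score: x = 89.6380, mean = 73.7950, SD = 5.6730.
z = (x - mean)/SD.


z = (89.6380 - 73.7950)/5.6730
= 15.8430/5.6730
= 2.7927

z = 2.7927


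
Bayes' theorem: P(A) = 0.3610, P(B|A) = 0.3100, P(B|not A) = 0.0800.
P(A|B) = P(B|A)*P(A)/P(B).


P(B) = P(B|A)*P(A) + P(B|A')*P(A')
= 0.3100*0.3610 + 0.0800*0.6390
= 0.111910 + 0.051120 = 0.163030
P(A|B) = 0.111910/0.163030 = 0.6864

P(A|B) = 0.6864


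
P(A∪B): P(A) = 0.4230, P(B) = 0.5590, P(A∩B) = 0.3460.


P(A∪B) = 0.4230 + 0.5590 - 0.3460
= 0.9820 - 0.3460
= 0.6360

P(A∪B) = 0.6360


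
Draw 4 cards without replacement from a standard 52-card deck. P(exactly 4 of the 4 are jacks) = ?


Hypergeometric: P(X=4) = C(4,4)·C(48,0) / C(52,4)
= 1 × 1 / 270725
= 1/270725 = 3.6938e-06

P = 3.6938e-06


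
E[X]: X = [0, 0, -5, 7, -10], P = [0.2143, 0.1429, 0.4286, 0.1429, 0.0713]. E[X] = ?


E[X] = 0*0.2143 + 0*0.1429 - 5*0.4286 + 7*0.1429 - 10*0.0713
= 0 + 0 - 2.1430 + 1.0003 - 0.7130
= -1.8557

E[X] = -1.8557


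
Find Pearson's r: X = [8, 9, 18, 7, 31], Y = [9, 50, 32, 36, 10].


Mean X = 14.6000, Mean Y = 27.4000
SD X = 9.090655, SD Y = 15.793670
Cov = -68.040000
r = -68.040000/(9.090655*15.793670) = -0.4739

r = -0.4739


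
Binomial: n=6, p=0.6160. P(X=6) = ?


C(6,6) = 1
p^6 = 0.054637
(1-p)^0 = 1.000000
P = 1 * 0.054637 * 1.000000 = 0.0546

P(X=6) = 0.0546


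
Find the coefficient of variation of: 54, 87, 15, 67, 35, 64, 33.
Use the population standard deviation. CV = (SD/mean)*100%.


Mean = 50.7143
SD = 22.6950
CV = (22.6950/50.7143)*100 = 44.7506%

CV = 44.7506%


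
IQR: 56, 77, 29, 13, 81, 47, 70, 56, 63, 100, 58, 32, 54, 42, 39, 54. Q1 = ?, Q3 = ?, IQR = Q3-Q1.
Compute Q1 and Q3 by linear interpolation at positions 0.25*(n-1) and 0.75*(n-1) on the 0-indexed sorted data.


Sorted: 13, 29, 32, 39, 42, 47, 54, 54, 56, 56, 58, 63, 70, 77, 81, 100
Q1 (25th %ile) = 41.2500
Q3 (75th %ile) = 64.7500
IQR = 64.7500 - 41.2500 = 23.5000

IQR = 23.5000


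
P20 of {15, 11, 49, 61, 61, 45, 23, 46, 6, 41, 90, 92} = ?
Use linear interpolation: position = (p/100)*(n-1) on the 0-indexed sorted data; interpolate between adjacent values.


Sorted: 6, 11, 15, 23, 41, 45, 46, 49, 61, 61, 90, 92
n = 12
Index = 20/100 * 11 = 2.2000
Lower = data[2] = 15, Upper = data[3] = 23
P20 = 15 + 0.2000*(8) = 16.6000

P20 = 16.6000


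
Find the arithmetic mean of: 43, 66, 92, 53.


Sum = 43 + 66 + 92 + 53 = 254
n = 4
Mean = 254/4 = 63.5000

Mean = 63.5000


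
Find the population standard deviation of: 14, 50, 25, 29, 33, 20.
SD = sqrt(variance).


Mean = 28.5000
Variance = 129.5833
SD = sqrt(129.5833) = 11.3835

SD = 11.3835


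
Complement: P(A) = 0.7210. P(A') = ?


P(not A) = 1 - 0.7210 = 0.2790

P(not A) = 0.2790
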